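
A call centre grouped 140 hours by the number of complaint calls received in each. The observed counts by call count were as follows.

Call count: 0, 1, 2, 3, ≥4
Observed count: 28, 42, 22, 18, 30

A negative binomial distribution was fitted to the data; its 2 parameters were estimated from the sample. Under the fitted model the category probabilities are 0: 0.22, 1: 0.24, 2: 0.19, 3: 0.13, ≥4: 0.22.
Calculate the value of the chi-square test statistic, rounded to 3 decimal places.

Expected counts E_i = n·p_i: 140×0.22 = 30.8, 140×0.24 = 33.6, 140×0.19 = 26.6, 140×0.13 = 18.2, 140×0.22 = 30.8.
χ² = (28−30.8)²/30.8 + (42−33.6)²/33.6 + (22−26.6)²/26.6 + (18−18.2)²/18.2 + (30−30.8)²/30.8
   = 0.2545 + 2.1000 + 0.7955 + 0.0022 + 0.0208
Sum = 3.173

3.173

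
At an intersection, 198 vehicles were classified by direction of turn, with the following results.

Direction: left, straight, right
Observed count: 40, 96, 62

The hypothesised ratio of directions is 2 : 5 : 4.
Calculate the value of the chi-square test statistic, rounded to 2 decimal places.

2.23

Ratio total = 11. Expected counts: 198×2/11 = 36, 198×5/11 = 90, 198×4/11 = 72.
left: (40 − 36)²/36 = 16/36 = 0.444
straight: (96 − 90)²/90 = 36/90 = 0.400
right: (62 − 72)²/72 = 100/72 = 1.389
Sum = 2.23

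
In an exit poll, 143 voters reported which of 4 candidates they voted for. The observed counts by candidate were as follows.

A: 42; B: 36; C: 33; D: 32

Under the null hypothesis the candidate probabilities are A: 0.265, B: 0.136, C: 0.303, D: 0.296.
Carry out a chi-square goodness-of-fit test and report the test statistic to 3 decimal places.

Expected counts E_i = n·p_i: 143×0.265 = 37.895, 143×0.136 = 19.448, 143×0.303 = 43.329, 143×0.296 = 42.328.
χ² = (42−37.895)²/37.895 + (36−19.448)²/19.448 + (33−43.329)²/43.329 + (32−42.328)²/42.328
   = 0.4447 + 14.0872 + 2.4623 + 2.5200
Sum = 19.514

19.514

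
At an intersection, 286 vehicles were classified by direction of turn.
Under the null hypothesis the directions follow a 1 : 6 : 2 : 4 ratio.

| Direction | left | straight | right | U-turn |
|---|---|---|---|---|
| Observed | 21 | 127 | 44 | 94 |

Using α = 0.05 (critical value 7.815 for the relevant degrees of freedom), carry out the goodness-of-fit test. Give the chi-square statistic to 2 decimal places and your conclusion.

Ratio total = 13. Expected counts: 286×1/13 = 22, 286×6/13 = 132, 286×2/13 = 44, 286×4/13 = 88.
left: (21 − 22)²/22 = 1/22 = 0.045
straight: (127 − 132)²/132 = 25/132 = 0.189
right: (44 − 44)²/44 = 0/44 = 0.000
U-turn: (94 − 88)²/88 = 36/88 = 0.409
Sum = 0.64
df = 3. Since 0.64 < 7.815, we do not reject H₀.

0.64; do not reject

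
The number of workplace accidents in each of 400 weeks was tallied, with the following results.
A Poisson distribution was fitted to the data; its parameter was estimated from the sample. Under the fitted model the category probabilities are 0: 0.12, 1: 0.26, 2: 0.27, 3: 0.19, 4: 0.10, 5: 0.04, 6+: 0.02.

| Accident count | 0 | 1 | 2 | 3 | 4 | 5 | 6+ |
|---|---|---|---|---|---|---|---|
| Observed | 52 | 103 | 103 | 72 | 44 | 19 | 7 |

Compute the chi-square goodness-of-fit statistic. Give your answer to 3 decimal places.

1.872

Expected counts E_i = n·p_i: 400×0.12 = 48, 400×0.26 = 104, 400×0.27 = 108, 400×0.19 = 76, 400×0.10 = 40, 400×0.04 = 16, 400×0.02 = 8.
cat         O        E   (O−E)²/E
0          52       48     0.3333
1         103      104     0.0096
2         103      108     0.2315
3          72       76     0.2105
4          44       40     0.4000
5          19       16     0.5625
6+          7        8     0.1250
Sum = 1.872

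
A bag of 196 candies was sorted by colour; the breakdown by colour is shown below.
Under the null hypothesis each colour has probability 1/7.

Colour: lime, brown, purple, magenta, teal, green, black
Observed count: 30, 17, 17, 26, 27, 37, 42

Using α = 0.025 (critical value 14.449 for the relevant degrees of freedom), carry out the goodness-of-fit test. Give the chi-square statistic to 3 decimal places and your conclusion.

Under H₀ each category has probability 1/7, so each expected count is 196/7 = 28.
lime: (30 − 28)²/28 = 4/28 = 0.1429
brown: (17 − 28)²/28 = 121/28 = 4.3214
purple: (17 − 28)²/28 = 121/28 = 4.3214
magenta: (26 − 28)²/28 = 4/28 = 0.1429
teal: (27 − 28)²/28 = 1/28 = 0.0357
green: (37 − 28)²/28 = 81/28 = 2.8929
black: (42 − 28)²/28 = 196/28 = 7.0000
Sum = 18.857
df = 6. Since 18.857 > 14.449, we reject H₀.

18.857; reject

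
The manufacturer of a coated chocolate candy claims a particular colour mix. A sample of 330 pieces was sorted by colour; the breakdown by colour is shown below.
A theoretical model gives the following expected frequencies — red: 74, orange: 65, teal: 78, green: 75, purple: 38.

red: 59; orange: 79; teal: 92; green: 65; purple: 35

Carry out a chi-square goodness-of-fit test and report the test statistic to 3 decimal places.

χ² = (59−74)²/74 + (79−65)²/65 + (92−78)²/78 + (65−75)²/75 + (35−38)²/38
   = 3.0405 + 3.0154 + 2.5128 + 1.3333 + 0.2368
Sum = 10.139

10.139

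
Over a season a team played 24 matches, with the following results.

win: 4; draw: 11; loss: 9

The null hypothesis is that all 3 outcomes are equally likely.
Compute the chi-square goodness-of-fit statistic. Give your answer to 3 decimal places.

3.250

Expected count for each of the 3 categories: 24/3 = 8.
win: (4 − 8)²/8 = 16/8 = 2.0000
draw: (11 − 8)²/8 = 9/8 = 1.1250
loss: (9 − 8)²/8 = 1/8 = 0.1250
Sum = 3.250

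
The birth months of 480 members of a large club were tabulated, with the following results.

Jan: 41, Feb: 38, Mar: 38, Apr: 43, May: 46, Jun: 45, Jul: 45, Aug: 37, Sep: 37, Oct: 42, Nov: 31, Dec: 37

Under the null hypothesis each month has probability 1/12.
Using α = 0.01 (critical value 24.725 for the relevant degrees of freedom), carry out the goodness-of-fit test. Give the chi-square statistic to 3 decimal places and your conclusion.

Under H₀ each category has probability 1/12, so each expected count is 480/12 = 40.
cat         O        E   (O−E)²/E
Jan        41       40     0.0250
Feb        38       40     0.1000
Mar        38       40     0.1000
Apr        43       40     0.2250
May        46       40     0.9000
Jun        45       40     0.6250
Jul        45       40     0.6250
Aug        37       40     0.2250
Sep        37       40     0.2250
Oct        42       40     0.1000
Nov        31       40     2.0250
Dec        37       40     0.2250
Sum = 5.400
df = 11. Since 5.400 < 24.725, we do not reject H₀.

5.400; do not reject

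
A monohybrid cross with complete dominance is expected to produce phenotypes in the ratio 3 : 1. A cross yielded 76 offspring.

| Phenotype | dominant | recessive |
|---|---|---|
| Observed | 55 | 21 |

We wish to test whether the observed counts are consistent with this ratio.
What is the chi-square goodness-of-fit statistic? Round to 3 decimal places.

0.281

Ratio total = 4. Expected counts: 76×3/4 = 57, 76×1/4 = 19.
χ² = (55−57)²/57 + (21−19)²/19
   = 0.0702 + 0.2105
Sum = 0.281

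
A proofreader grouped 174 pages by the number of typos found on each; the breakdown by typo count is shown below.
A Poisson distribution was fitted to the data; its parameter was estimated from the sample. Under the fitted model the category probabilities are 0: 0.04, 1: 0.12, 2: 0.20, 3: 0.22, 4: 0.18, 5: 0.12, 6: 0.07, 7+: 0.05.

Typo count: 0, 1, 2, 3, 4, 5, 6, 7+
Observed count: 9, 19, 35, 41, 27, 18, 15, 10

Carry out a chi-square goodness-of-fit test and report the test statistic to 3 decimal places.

Expected counts E_i = n·p_i: 174×0.04 = 6.96, 174×0.12 = 20.88, 174×0.20 = 34.8, 174×0.22 = 38.28, 174×0.18 = 31.32, 174×0.12 = 20.88, 174×0.07 = 12.18, 174×0.05 = 8.7.
χ² = (9−6.96)²/6.96 + (19−20.88)²/20.88 + (35−34.8)²/34.8 + (41−38.28)²/38.28 + (27−31.32)²/31.32 + (18−20.88)²/20.88 + (15−12.18)²/12.18 + (10−8.7)²/8.7
   = 0.5979 + 0.1693 + 0.0011 + 0.1933 + 0.5959 + 0.3972 + 0.6529 + 0.1943
Sum = 2.802

2.802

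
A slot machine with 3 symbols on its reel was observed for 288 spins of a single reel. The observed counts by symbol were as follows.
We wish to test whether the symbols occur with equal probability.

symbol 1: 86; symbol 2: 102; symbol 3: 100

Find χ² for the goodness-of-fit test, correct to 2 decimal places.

1.58

Expected count for each of the 3 categories: 288/3 = 96.
cat           O        E   (O−E)²/E
symbol 1     86       96      1.042
symbol 2    102       96      0.375
symbol 3    100       96      0.167
Sum = 1.58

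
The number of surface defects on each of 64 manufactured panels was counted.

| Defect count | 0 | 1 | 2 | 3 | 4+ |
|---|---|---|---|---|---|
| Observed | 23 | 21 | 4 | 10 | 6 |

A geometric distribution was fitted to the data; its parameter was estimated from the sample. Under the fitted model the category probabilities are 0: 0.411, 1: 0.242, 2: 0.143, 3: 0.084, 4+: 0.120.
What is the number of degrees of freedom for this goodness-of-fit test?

3

There are k = 5 categories and 1 parameter estimated from the data, so df = 5 − 1 − 1 = 3.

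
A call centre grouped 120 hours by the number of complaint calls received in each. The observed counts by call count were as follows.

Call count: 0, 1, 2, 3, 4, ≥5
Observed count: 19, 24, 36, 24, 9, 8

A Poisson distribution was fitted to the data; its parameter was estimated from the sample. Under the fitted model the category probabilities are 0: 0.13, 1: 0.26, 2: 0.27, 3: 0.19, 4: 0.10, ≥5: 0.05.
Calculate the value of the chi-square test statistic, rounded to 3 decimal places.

Expected counts E_i = n·p_i: 120×0.13 = 15.6, 120×0.26 = 31.2, 120×0.27 = 32.4, 120×0.19 = 22.8, 120×0.10 = 12, 120×0.05 = 6.
0: (19 − 15.6)²/15.6 = 11.56/15.6 = 0.7410
1: (24 − 31.2)²/31.2 = 51.84/31.2 = 1.6615
2: (36 − 32.4)²/32.4 = 12.96/32.4 = 0.4000
3: (24 − 22.8)²/22.8 = 1.44/22.8 = 0.0632
4: (9 − 12)²/12 = 9/12 = 0.7500
≥5: (8 − 6)²/6 = 4/6 = 0.6667
Sum = 4.282

4.282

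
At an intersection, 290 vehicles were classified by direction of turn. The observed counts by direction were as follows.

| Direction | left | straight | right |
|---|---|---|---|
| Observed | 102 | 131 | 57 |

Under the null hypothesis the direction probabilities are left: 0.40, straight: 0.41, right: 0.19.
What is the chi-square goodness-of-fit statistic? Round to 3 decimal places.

Expected counts E_i = n·p_i: 290×0.40 = 116, 290×0.41 = 118.9, 290×0.19 = 55.1.
left: (102 − 116)²/116 = 196/116 = 1.6897
straight: (131 − 118.9)²/118.9 = 146.41/118.9 = 1.2314
right: (57 − 55.1)²/55.1 = 3.61/55.1 = 0.0655
Sum = 2.987

2.987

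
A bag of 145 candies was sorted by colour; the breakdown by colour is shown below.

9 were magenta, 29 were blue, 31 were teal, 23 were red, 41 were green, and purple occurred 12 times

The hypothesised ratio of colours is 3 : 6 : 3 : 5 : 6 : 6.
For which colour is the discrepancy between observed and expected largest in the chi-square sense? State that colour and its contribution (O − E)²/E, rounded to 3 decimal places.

Ratio total = 29. Expected counts: 145×3/29 = 15, 145×6/29 = 30, 145×3/29 = 15, 145×5/29 = 25, 145×6/29 = 30, 145×6/29 = 30.
χ² = (9−15)²/15 + (29−30)²/30 + (31−15)²/15 + (23−25)²/25 + (41−30)²/30 + (12−30)²/30
   = 2.4000 + 0.0333 + 17.0667 + 0.1600 + 4.0333 + 10.8000
The largest term is for teal: 17.067.

teal, 17.067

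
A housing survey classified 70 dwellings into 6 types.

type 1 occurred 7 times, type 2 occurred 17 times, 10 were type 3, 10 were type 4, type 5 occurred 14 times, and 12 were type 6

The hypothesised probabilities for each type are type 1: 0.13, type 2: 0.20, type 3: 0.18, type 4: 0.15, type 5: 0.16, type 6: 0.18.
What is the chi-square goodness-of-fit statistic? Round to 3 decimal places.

Expected counts E_i = n·p_i: 70×0.13 = 9.1, 70×0.20 = 14, 70×0.18 = 12.6, 70×0.15 = 10.5, 70×0.16 = 11.2, 70×0.18 = 12.6.
type 1: (7 − 9.1)²/9.1 = 4.41/9.1 = 0.4846
type 2: (17 − 14)²/14 = 9/14 = 0.6429
type 3: (10 − 12.6)²/12.6 = 6.76/12.6 = 0.5365
type 4: (10 − 10.5)²/10.5 = 0.25/10.5 = 0.0238
type 5: (14 − 11.2)²/11.2 = 7.84/11.2 = 0.7000
type 6: (12 − 12.6)²/12.6 = 0.36/12.6 = 0.0286
Sum = 2.416

2.416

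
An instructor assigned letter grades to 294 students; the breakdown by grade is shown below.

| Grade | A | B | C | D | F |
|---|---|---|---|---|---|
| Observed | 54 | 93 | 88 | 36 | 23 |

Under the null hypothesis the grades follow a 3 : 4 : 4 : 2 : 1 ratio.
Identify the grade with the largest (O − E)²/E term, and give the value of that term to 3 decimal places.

Ratio total = 14. Expected counts: 294×3/14 = 63, 294×4/14 = 84, 294×4/14 = 84, 294×2/14 = 42, 294×1/14 = 21.
cat         O        E   (O−E)²/E
A          54       63     1.2857
B          93       84     0.9643
C          88       84     0.1905
D          36       42     0.8571
F          23       21     0.1905
The largest term is for A: 1.286.

A, 1.286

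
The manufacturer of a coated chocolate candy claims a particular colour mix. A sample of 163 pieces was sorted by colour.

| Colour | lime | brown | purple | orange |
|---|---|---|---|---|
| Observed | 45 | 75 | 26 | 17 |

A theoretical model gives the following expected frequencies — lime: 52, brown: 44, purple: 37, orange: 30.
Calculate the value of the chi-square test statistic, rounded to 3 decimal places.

lime: (45 − 52)²/52 = 49/52 = 0.9423
brown: (75 − 44)²/44 = 961/44 = 21.8409
purple: (26 − 37)²/37 = 121/37 = 3.2703
orange: (17 − 30)²/30 = 169/30 = 5.6333
Sum = 31.687

31.687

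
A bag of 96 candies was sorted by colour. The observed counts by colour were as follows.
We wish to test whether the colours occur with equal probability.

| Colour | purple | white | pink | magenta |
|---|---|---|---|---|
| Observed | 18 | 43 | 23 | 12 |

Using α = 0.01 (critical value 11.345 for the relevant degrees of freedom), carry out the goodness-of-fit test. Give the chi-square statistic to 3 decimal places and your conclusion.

22.583; reject

Under H₀ each category has probability 1/4, so each expected count is 96/4 = 24.
χ² = (18−24)²/24 + (43−24)²/24 + (23−24)²/24 + (12−24)²/24
   = 1.5000 + 15.0417 + 0.0417 + 6.0000
Sum = 22.583
df = 3. Since 22.583 > 11.345, we reject H₀.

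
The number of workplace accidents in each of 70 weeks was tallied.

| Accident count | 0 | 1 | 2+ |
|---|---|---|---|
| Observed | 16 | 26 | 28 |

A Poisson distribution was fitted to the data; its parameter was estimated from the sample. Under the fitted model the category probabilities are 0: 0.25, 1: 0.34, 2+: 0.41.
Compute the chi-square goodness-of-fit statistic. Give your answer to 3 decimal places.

0.349

Expected counts E_i = n·p_i: 70×0.25 = 17.5, 70×0.34 = 23.8, 70×0.41 = 28.7.
0: (16 − 17.5)²/17.5 = 2.25/17.5 = 0.1286
1: (26 − 23.8)²/23.8 = 4.84/23.8 = 0.2034
2+: (28 − 28.7)²/28.7 = 0.49/28.7 = 0.0171
Sum = 0.349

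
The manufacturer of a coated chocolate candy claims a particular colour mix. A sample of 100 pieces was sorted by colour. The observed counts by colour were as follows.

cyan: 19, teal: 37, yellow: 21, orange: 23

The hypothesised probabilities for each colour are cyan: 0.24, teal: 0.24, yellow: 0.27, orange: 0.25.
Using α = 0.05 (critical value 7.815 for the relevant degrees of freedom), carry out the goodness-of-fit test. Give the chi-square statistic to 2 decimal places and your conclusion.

9.58; reject

Expected counts E_i = n·p_i: 100×0.24 = 24, 100×0.24 = 24, 100×0.27 = 27, 100×0.25 = 25.
cat         O        E   (O−E)²/E
cyan       19       24      1.042
teal       37       24      7.042
yellow     21       27      1.333
orange     23       25      0.160
Sum = 9.58
df = 3. Since 9.58 > 7.815, we reject H₀.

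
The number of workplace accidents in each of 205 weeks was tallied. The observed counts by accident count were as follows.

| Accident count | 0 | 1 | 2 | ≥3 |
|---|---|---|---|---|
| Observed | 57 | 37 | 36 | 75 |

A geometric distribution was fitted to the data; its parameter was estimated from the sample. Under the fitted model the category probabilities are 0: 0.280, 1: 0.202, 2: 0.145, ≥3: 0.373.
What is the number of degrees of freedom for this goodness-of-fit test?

2

There are k = 4 categories and 1 parameter estimated from the data, so df = 4 − 1 − 1 = 2.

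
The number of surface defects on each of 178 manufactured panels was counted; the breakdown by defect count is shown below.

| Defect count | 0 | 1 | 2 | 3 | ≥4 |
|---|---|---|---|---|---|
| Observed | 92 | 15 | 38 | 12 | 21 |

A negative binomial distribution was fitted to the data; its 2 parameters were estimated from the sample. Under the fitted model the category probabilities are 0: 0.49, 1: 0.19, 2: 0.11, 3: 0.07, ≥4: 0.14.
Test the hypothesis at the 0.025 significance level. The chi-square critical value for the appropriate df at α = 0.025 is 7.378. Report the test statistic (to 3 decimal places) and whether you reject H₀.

28.697; reject

Expected counts E_i = n·p_i: 178×0.49 = 87.22, 178×0.19 = 33.82, 178×0.11 = 19.58, 178×0.07 = 12.46, 178×0.14 = 24.92.
0: (92 − 87.22)²/87.22 = 22.8484/87.22 = 0.2620
1: (15 − 33.82)²/33.82 = 354.1924/33.82 = 10.4729
2: (38 − 19.58)²/19.58 = 339.2964/19.58 = 17.3287
3: (12 − 12.46)²/12.46 = 0.2116/12.46 = 0.0170
≥4: (21 − 24.92)²/24.92 = 15.3664/24.92 = 0.6166
Sum = 28.697
df = 2. Since 28.697 > 7.378, we reject H₀.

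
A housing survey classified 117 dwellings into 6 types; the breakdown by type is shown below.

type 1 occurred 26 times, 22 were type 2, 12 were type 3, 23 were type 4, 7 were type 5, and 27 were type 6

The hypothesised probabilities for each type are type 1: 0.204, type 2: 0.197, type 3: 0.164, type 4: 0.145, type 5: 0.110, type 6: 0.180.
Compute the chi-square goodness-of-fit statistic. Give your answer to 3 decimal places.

Expected counts E_i = n·p_i: 117×0.204 = 23.868, 117×0.197 = 23.049, 117×0.164 = 19.188, 117×0.145 = 16.965, 117×0.110 = 12.87, 117×0.180 = 21.06.
χ² = (26−23.868)²/23.868 + (22−23.049)²/23.049 + (12−19.188)²/19.188 + (23−16.965)²/16.965 + (7−12.87)²/12.87 + (27−21.06)²/21.06
   = 0.1904 + 0.0477 + 2.6927 + 2.1468 + 2.6773 + 1.6754
Sum = 9.430

9.430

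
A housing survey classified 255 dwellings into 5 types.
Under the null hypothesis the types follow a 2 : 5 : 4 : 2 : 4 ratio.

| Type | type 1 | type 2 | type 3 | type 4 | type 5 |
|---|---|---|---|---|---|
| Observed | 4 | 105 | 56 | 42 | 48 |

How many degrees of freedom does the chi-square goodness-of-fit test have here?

4

There are k = 5 categories and no parameters were estimated from the data, so df = 5 − 1 = 4.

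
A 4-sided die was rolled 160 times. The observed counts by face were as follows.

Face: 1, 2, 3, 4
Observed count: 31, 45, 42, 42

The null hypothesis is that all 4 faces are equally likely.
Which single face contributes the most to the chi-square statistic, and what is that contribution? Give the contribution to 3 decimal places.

Expected count for each of the 4 categories: 160/4 = 40.
1: (31 − 40)²/40 = 81/40 = 2.0250
2: (45 − 40)²/40 = 25/40 = 0.6250
3: (42 − 40)²/40 = 4/40 = 0.1000
4: (42 − 40)²/40 = 4/40 = 0.1000
The largest term is for 1: 2.025.

1, 2.025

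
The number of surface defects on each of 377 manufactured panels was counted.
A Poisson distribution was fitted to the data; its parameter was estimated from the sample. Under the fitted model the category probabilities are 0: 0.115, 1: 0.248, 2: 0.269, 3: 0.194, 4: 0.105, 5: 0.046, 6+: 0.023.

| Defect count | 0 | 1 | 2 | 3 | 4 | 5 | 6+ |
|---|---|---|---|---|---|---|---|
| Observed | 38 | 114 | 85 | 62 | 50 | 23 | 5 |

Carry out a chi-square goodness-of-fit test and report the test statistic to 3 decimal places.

15.651

Expected counts E_i = n·p_i: 377×0.115 = 43.355, 377×0.248 = 93.496, 377×0.269 = 101.413, 377×0.194 = 73.138, 377×0.105 = 39.585, 377×0.046 = 17.342, 377×0.023 = 8.671.
cat         O        E   (O−E)²/E
0          38   43.355     0.6614
1         114   93.496     4.4966
2          85  101.413     2.6563
3          62   73.138     1.6962
4          50   39.585     2.7402
5          23   17.342     1.8460
6+          5    8.671     1.5542
Sum = 15.651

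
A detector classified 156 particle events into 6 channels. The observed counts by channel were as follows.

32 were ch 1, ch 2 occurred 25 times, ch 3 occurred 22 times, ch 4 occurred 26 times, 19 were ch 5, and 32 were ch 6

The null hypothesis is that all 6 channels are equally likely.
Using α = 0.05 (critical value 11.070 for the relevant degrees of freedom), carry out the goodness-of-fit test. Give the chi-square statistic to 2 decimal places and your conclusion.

5.31; do not reject

Under H₀ each category has probability 1/6, so each expected count is 156/6 = 26.
χ² = (32−26)²/26 + (25−26)²/26 + (22−26)²/26 + (26−26)²/26 + (19−26)²/26 + (32−26)²/26
   = 1.385 + 0.038 + 0.615 + 0.000 + 1.885 + 1.385
Sum = 5.31
df = 5. Since 5.31 < 11.070, we do not reject H₀.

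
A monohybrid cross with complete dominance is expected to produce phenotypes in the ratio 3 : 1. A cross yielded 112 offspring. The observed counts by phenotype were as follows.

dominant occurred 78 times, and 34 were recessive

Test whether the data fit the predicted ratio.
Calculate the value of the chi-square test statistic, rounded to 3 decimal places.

Ratio total = 4. Expected counts: 112×3/4 = 84, 112×1/4 = 28.
cat            O        E   (O−E)²/E
dominant      78       84     0.4286
recessive     34       28     1.2857
Sum = 1.714

1.714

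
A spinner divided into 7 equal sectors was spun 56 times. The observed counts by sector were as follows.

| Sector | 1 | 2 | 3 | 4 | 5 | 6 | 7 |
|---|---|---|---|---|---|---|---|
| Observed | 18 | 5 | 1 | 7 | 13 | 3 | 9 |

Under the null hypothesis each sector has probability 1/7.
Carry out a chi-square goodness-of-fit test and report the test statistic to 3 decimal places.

26.250

Expected count for each of the 7 categories: 56/7 = 8.
cat         O        E   (O−E)²/E
1          18        8    12.5000
2           5        8     1.1250
3           1        8     6.1250
4           7        8     0.1250
5          13        8     3.1250
6           3        8     3.1250
7           9        8     0.1250
Sum = 26.250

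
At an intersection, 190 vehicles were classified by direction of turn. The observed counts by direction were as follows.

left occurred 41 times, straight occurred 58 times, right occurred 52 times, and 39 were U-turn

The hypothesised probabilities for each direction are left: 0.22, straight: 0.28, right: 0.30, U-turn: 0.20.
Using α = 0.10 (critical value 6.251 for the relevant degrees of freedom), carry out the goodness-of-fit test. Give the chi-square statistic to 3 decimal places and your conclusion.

0.913; do not reject

Expected counts E_i = n·p_i: 190×0.22 = 41.8, 190×0.28 = 53.2, 190×0.30 = 57, 190×0.20 = 38.
χ² = (41−41.8)²/41.8 + (58−53.2)²/53.2 + (52−57)²/57 + (39−38)²/38
   = 0.0153 + 0.4331 + 0.4386 + 0.0263
Sum = 0.913
df = 3. Since 0.913 < 6.251, we do not reject H₀.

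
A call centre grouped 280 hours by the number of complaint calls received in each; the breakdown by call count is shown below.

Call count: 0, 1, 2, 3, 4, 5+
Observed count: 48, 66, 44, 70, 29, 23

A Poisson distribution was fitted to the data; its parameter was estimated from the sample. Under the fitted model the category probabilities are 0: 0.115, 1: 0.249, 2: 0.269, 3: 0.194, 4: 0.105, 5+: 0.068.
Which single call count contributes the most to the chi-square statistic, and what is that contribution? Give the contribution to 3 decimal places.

2, 13.024

Expected counts E_i = n·p_i: 280×0.115 = 32.2, 280×0.249 = 69.72, 280×0.269 = 75.32, 280×0.194 = 54.32, 280×0.105 = 29.4, 280×0.068 = 19.04.
cat         O        E   (O−E)²/E
0          48     32.2     7.7528
1          66    69.72     0.1985
2          44    75.32    13.0237
3          70    54.32     4.5262
4          29     29.4     0.0054
5+         23    19.04     0.8236
The largest term is for 2: 13.024.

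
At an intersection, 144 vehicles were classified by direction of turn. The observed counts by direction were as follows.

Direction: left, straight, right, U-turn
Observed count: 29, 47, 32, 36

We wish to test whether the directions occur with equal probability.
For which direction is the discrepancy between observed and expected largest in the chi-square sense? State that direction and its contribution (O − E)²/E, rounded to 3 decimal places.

Expected count for each of the 4 categories: 144/4 = 36.
χ² = (29−36)²/36 + (47−36)²/36 + (32−36)²/36 + (36−36)²/36
   = 1.3611 + 3.3611 + 0.4444 + 0.0000
The largest term is for straight: 3.361.

straight, 3.361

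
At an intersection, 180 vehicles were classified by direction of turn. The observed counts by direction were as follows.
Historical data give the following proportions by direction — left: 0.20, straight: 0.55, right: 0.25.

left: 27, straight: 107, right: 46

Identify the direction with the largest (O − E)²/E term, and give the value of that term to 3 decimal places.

Expected counts E_i = n·p_i: 180×0.20 = 36, 180×0.55 = 99, 180×0.25 = 45.
χ² = (27−36)²/36 + (107−99)²/99 + (46−45)²/45
   = 2.2500 + 0.6465 + 0.0222
The largest term is for left: 2.250.

left, 2.250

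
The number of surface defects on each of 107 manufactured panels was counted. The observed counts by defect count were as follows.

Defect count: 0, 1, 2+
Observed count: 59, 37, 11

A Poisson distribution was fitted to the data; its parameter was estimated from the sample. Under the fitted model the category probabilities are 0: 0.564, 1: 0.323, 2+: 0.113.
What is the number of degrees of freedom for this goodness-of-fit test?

1

There are k = 3 categories and 1 parameter estimated from the data, so df = 3 − 1 − 1 = 1.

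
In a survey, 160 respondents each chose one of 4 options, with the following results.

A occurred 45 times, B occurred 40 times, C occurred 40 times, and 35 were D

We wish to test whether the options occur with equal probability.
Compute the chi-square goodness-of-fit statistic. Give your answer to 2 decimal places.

1.25

Under H₀ each category has probability 1/4, so each expected count is 160/4 = 40.
A: (45 − 40)²/40 = 25/40 = 0.625
B: (40 − 40)²/40 = 0/40 = 0.000
C: (40 − 40)²/40 = 0/40 = 0.000
D: (35 − 40)²/40 = 25/40 = 0.625
Sum = 1.25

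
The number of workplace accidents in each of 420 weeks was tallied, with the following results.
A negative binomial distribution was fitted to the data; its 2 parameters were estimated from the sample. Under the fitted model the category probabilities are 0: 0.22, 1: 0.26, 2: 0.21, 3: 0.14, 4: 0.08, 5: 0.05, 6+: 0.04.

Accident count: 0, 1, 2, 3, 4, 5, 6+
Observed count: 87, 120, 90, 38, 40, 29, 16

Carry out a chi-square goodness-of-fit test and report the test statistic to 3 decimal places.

13.083

Expected counts E_i = n·p_i: 420×0.22 = 92.4, 420×0.26 = 109.2, 420×0.21 = 88.2, 420×0.14 = 58.8, 420×0.08 = 33.6, 420×0.05 = 21, 420×0.04 = 16.8.
0: (87 − 92.4)²/92.4 = 29.16/92.4 = 0.3156
1: (120 − 109.2)²/109.2 = 116.64/109.2 = 1.0681
2: (90 − 88.2)²/88.2 = 3.24/88.2 = 0.0367
3: (38 − 58.8)²/58.8 = 432.64/58.8 = 7.3578
4: (40 − 33.6)²/33.6 = 40.96/33.6 = 1.2190
5: (29 − 21)²/21 = 64/21 = 3.0476
6+: (16 − 16.8)²/16.8 = 0.64/16.8 = 0.0381
Sum = 13.083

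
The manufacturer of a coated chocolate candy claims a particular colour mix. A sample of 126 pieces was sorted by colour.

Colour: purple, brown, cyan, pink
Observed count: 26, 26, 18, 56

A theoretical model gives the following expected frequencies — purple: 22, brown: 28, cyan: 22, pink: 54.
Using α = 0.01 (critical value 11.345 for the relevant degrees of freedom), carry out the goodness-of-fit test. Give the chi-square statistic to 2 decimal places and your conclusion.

1.67; do not reject

purple: (26 − 22)²/22 = 16/22 = 0.727
brown: (26 − 28)²/28 = 4/28 = 0.143
cyan: (18 − 22)²/22 = 16/22 = 0.727
pink: (56 − 54)²/54 = 4/54 = 0.074
Sum = 1.67
df = 3. Since 1.67 < 11.345, we do not reject H₀.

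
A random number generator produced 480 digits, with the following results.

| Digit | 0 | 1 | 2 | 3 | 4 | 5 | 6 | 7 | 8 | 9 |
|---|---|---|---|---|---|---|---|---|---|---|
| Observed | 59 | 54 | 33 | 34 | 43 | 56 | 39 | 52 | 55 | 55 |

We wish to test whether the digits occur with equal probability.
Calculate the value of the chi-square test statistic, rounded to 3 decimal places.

Under H₀ each category has probability 1/10, so each expected count is 480/10 = 48.
χ² = (59−48)²/48 + (54−48)²/48 + (33−48)²/48 + (34−48)²/48 + (43−48)²/48 + (56−48)²/48 + (39−48)²/48 + (52−48)²/48 + (55−48)²/48 + (55−48)²/48
   = 2.5208 + 0.7500 + 4.6875 + 4.0833 + 0.5208 + 1.3333 + 1.6875 + 0.3333 + 1.0208 + 1.0208
Sum = 17.958

17.958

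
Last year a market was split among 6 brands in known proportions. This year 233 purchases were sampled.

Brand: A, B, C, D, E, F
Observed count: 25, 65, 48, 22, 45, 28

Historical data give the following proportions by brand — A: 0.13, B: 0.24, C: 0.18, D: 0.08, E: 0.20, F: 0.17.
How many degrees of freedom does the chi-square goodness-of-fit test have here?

There are k = 6 categories and no parameters were estimated from the data, so df = 6 − 1 = 5.

5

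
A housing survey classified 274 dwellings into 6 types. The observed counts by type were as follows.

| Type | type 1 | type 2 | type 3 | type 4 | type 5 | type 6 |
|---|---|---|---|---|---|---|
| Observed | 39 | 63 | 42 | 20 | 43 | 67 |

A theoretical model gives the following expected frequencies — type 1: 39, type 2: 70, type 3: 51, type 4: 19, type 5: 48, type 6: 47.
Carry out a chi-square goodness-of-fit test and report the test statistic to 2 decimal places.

11.37

type 1: (39 − 39)²/39 = 0/39 = 0.000
type 2: (63 − 70)²/70 = 49/70 = 0.700
type 3: (42 − 51)²/51 = 81/51 = 1.588
type 4: (20 − 19)²/19 = 1/19 = 0.053
type 5: (43 − 48)²/48 = 25/48 = 0.521
type 6: (67 − 47)²/47 = 400/47 = 8.511
Sum = 11.37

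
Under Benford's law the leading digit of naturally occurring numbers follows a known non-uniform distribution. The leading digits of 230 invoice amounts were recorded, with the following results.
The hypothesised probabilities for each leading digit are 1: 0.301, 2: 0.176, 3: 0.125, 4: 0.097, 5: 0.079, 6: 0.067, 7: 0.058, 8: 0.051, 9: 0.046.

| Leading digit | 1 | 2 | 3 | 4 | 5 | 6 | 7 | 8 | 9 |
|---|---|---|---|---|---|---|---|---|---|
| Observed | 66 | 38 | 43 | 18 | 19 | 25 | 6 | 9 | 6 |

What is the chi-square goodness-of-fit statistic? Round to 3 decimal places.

Expected counts E_i = n·p_i: 230×0.301 = 69.23, 230×0.176 = 40.48, 230×0.125 = 28.75, 230×0.097 = 22.31, 230×0.079 = 18.17, 230×0.067 = 15.41, 230×0.058 = 13.34, 230×0.051 = 11.73, 230×0.046 = 10.58.
χ² = (66−69.23)²/69.23 + (38−40.48)²/40.48 + (43−28.75)²/28.75 + (18−22.31)²/22.31 + (19−18.17)²/18.17 + (25−15.41)²/15.41 + (6−13.34)²/13.34 + (9−11.73)²/11.73 + (6−10.58)²/10.58
   = 0.1507 + 0.1519 + 7.0630 + 0.8326 + 0.0379 + 5.9681 + 4.0387 + 0.6354 + 1.9826
Sum = 20.861

20.861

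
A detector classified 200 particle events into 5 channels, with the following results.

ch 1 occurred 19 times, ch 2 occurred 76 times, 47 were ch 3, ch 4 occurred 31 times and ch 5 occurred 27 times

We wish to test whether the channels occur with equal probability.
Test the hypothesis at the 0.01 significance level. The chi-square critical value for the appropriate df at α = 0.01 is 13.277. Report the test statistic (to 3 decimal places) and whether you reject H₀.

Under H₀ each category has probability 1/5, so each expected count is 200/5 = 40.
ch 1: (19 − 40)²/40 = 441/40 = 11.0250
ch 2: (76 − 40)²/40 = 1296/40 = 32.4000
ch 3: (47 − 40)²/40 = 49/40 = 1.2250
ch 4: (31 − 40)²/40 = 81/40 = 2.0250
ch 5: (27 − 40)²/40 = 169/40 = 4.2250
Sum = 50.900
df = 4. Since 50.900 > 13.277, we reject H₀.

50.900; reject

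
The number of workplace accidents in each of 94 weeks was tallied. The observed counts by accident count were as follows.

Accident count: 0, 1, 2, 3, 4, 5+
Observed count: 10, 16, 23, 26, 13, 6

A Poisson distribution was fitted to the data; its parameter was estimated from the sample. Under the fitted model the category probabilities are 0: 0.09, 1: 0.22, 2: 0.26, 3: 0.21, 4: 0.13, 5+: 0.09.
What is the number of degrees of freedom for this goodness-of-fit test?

There are k = 6 categories and 1 parameter estimated from the data, so df = 6 − 1 − 1 = 4.

4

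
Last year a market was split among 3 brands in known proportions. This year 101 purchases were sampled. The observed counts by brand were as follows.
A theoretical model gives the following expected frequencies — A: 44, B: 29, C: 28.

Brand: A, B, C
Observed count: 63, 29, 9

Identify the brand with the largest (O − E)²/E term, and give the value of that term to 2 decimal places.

cat         O        E   (O−E)²/E
A          63       44      8.205
B          29       29      0.000
C           9       28     12.893
The largest term is for C: 12.89.

C, 12.89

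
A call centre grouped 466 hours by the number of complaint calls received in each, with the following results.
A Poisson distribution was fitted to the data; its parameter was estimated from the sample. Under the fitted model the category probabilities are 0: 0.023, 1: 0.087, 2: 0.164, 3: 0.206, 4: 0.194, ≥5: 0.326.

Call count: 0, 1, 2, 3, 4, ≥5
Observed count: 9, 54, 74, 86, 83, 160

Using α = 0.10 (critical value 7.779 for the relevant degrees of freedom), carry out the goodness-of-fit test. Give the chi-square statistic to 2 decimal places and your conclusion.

Expected counts E_i = n·p_i: 466×0.023 = 10.718, 466×0.087 = 40.542, 466×0.164 = 76.424, 466×0.206 = 95.996, 466×0.194 = 90.404, 466×0.326 = 151.916.
χ² = (9−10.718)²/10.718 + (54−40.542)²/40.542 + (74−76.424)²/76.424 + (86−95.996)²/95.996 + (83−90.404)²/90.404 + (160−151.916)²/151.916
   = 0.275 + 4.467 + 0.077 + 1.041 + 0.606 + 0.430
Sum = 6.90
df = 4. Since 6.90 < 7.779, we do not reject H₀.

6.90; do not reject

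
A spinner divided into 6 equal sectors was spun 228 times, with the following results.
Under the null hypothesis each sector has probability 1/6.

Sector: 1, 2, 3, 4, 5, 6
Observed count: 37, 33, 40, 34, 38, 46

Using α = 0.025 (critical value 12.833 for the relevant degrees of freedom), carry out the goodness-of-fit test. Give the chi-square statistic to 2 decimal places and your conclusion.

2.89; do not reject

Expected count for each of the 6 categories: 228/6 = 38.
cat         O        E   (O−E)²/E
1          37       38      0.026
2          33       38      0.658
3          40       38      0.105
4          34       38      0.421
5          38       38      0.000
6          46       38      1.684
Sum = 2.89
df = 5. Since 2.89 < 12.833, we do not reject H₀.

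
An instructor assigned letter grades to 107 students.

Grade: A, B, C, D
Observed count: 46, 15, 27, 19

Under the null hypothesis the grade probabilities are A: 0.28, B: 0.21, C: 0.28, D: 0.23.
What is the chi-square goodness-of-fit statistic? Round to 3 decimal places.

12.642

Expected counts E_i = n·p_i: 107×0.28 = 29.96, 107×0.21 = 22.47, 107×0.28 = 29.96, 107×0.23 = 24.61.
χ² = (46−29.96)²/29.96 + (15−22.47)²/22.47 + (27−29.96)²/29.96 + (19−24.61)²/24.61
   = 8.5875 + 2.4834 + 0.2924 + 1.2788
Sum = 12.642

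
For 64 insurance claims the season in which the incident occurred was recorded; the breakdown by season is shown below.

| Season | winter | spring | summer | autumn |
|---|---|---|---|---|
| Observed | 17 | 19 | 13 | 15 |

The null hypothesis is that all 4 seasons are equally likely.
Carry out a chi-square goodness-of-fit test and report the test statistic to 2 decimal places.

1.25

Expected count for each of the 4 categories: 64/4 = 16.
cat         O        E   (O−E)²/E
winter     17       16      0.063
spring     19       16      0.563
summer     13       16      0.563
autumn     15       16      0.063
Sum = 1.25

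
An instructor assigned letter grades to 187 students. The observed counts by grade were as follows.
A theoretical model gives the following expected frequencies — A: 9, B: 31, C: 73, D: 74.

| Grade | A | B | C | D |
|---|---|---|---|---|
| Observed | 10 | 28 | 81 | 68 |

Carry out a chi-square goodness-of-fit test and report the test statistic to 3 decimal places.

1.765

χ² = (10−9)²/9 + (28−31)²/31 + (81−73)²/73 + (68−74)²/74
   = 0.1111 + 0.2903 + 0.8767 + 0.4865
Sum = 1.765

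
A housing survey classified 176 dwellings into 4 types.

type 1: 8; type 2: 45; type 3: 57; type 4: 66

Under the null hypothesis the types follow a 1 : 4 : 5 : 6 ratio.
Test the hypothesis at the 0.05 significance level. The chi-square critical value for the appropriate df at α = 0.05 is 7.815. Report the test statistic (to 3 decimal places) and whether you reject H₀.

Ratio total = 16. Expected counts: 176×1/16 = 11, 176×4/16 = 44, 176×5/16 = 55, 176×6/16 = 66.
χ² = (8−11)²/11 + (45−44)²/44 + (57−55)²/55 + (66−66)²/66
   = 0.8182 + 0.0227 + 0.0727 + 0.0000
Sum = 0.914
df = 3. Since 0.914 < 7.815, we do not reject H₀.

0.914; do not reject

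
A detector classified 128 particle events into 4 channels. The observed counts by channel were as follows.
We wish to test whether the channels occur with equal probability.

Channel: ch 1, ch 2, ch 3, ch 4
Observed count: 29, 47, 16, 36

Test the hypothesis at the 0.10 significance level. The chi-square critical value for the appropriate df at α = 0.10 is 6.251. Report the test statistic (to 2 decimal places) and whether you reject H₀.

Expected count for each of the 4 categories: 128/4 = 32.
ch 1: (29 − 32)²/32 = 9/32 = 0.281
ch 2: (47 − 32)²/32 = 225/32 = 7.031
ch 3: (16 − 32)²/32 = 256/32 = 8.000
ch 4: (36 − 32)²/32 = 16/32 = 0.500
Sum = 15.81
df = 3. Since 15.81 > 6.251, we reject H₀.

15.81; reject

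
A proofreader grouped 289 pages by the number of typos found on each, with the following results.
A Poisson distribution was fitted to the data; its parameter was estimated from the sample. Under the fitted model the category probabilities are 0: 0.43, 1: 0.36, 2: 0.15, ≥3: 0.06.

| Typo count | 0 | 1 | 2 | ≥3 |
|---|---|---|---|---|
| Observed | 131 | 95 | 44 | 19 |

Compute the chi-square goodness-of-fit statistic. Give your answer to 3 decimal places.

Expected counts E_i = n·p_i: 289×0.43 = 124.27, 289×0.36 = 104.04, 289×0.15 = 43.35, 289×0.06 = 17.34.
0: (131 − 124.27)²/124.27 = 45.2929/124.27 = 0.3645
1: (95 − 104.04)²/104.04 = 81.7216/104.04 = 0.7855
2: (44 − 43.35)²/43.35 = 0.4225/43.35 = 0.0097
≥3: (19 − 17.34)²/17.34 = 2.7556/17.34 = 0.1589
Sum = 1.319

1.319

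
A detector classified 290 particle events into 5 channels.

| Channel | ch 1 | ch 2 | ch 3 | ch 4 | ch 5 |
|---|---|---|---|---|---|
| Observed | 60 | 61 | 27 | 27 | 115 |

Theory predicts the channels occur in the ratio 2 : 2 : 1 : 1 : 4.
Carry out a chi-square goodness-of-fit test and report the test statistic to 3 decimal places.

0.509

Ratio total = 10. Expected counts: 290×2/10 = 58, 290×2/10 = 58, 290×1/10 = 29, 290×1/10 = 29, 290×4/10 = 116.
ch 1: (60 − 58)²/58 = 4/58 = 0.0690
ch 2: (61 − 58)²/58 = 9/58 = 0.1552
ch 3: (27 − 29)²/29 = 4/29 = 0.1379
ch 4: (27 − 29)²/29 = 4/29 = 0.1379
ch 5: (115 − 116)²/116 = 1/116 = 0.0086
Sum = 0.509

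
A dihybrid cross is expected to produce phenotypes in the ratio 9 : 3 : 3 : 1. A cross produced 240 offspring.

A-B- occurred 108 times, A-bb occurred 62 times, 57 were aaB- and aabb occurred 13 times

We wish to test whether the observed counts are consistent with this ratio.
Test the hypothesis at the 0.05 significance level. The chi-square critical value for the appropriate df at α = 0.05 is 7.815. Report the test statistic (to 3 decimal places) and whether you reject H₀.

15.289; reject

Ratio total = 16. Expected counts: 240×9/16 = 135, 240×3/16 = 45, 240×3/16 = 45, 240×1/16 = 15.
cat         O        E   (O−E)²/E
A-B-      108      135     5.4000
A-bb       62       45     6.4222
aaB-       57       45     3.2000
aabb       13       15     0.2667
Sum = 15.289
df = 3. Since 15.289 > 7.815, we reject H₀.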